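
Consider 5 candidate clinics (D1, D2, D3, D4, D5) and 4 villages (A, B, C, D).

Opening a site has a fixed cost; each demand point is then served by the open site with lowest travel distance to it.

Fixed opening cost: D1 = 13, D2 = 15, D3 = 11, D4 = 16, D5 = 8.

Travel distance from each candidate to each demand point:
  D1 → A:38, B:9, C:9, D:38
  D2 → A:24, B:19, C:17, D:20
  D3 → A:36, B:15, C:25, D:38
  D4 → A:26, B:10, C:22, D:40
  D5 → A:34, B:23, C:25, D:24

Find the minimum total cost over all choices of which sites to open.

90

Open {D1, D2}: assign each demand point to its cheapest open site.
  A→D2 24, B→D1 9, C→D1 9, D→D2 20
  travel distance 62, fixed 28 → total 90.
Compare {D2}: travel distance 80 + fixed 15 = 95.
Compare {D1, D5}: travel distance 76 + fixed 21 = 97.
Compare {D1, D2, D5}: travel distance 62 + fixed 36 = 98.
All other subsets cost ≥ 95. Minimum total cost: 90.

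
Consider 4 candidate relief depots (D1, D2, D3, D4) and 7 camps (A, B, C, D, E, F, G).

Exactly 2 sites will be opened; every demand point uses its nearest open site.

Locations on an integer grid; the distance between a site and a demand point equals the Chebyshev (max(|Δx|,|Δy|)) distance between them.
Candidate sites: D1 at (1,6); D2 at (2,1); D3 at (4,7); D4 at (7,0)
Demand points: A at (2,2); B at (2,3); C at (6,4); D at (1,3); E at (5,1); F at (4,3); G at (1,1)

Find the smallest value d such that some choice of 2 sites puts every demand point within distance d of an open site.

Open {D2, D3}.
  Farthest demand point is C at distance 3 (to D3); all others are ≤ 3.
With {D1, D2} the worst case is 4.
With {D2, D4} the worst case is 4.
No size-2 selection achieves below 3.

3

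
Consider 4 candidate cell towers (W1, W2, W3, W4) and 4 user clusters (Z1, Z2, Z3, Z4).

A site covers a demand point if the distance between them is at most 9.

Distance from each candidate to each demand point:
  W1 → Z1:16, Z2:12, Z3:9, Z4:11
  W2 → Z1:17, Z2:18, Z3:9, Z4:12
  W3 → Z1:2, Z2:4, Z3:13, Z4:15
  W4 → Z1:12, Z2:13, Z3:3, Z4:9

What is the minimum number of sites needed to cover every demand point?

2

Coverage sets (demand points within 9 of each site):
  W1: {Z3}
  W2: {Z3}
  W3: {Z1, Z2}
  W4: {Z3, Z4}
No single site covers all 4 demand points.
But {W3, W4} covers everything, so the minimum is 2.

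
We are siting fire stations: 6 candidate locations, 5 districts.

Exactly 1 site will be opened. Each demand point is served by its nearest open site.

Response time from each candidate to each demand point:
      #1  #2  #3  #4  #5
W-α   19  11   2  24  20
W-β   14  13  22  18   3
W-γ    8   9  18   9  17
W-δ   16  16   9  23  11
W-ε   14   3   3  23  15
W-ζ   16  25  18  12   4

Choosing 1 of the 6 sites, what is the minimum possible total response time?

58

Open {W-ε}.
  #1→W-ε 14, #2→W-ε 3, #3→W-ε 3, #4→W-ε 23, #5→W-ε 15  ⇒ total 58.
Compare {W-γ}: total 61.
Compare {W-β}: total 70.
No size-1 selection does better; minimum is 58.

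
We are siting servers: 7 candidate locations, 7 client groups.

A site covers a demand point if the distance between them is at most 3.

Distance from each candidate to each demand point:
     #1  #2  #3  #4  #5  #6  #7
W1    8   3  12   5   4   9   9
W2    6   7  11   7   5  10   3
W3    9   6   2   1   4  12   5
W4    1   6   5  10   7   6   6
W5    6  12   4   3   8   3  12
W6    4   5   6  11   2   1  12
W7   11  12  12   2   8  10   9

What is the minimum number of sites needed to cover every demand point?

Coverage sets (demand points within 3 of each site):
  W1: {#2}
  W2: {#7}
  W3: {#3, #4}
  W4: {#1}
  W5: {#4, #6}
  W6: {#5, #6}
  W7: {#4}
No 4 sites suffice: every size-4 union leaves at least one demand point uncovered.
But {W1, W2, W3, W4, W6} covers everything, so the minimum is 5.

5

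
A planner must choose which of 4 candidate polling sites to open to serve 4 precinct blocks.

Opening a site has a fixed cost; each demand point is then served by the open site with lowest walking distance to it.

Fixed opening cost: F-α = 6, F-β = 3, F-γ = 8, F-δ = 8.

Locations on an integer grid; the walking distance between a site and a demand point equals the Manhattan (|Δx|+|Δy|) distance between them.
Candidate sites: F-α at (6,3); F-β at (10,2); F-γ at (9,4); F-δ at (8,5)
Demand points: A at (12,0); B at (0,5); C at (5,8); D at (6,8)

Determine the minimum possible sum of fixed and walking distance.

32

Open {F-α, F-β}: assign each demand point to its cheapest open site.
  A→F-β 4, B→F-α 8, C→F-α 6, D→F-α 5
  walking distance 23, fixed 9 → total 32.
Compare {F-α}: walking distance 28 + fixed 6 = 34.
Compare {F-β, F-δ}: walking distance 23 + fixed 11 = 34.
Compare {F-δ}: walking distance 28 + fixed 8 = 36.
All other subsets cost ≥ 34. Minimum total cost: 32.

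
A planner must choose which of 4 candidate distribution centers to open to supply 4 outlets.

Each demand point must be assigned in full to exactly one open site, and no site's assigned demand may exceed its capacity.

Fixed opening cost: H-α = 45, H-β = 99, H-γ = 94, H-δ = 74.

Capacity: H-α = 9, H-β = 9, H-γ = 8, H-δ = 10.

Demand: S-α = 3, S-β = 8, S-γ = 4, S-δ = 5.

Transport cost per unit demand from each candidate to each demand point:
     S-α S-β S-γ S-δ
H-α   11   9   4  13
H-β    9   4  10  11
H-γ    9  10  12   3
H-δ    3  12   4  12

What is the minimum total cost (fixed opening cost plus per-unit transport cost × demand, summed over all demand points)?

325

Open {H-α, H-γ, H-δ}; cheapest assignment that respects the capacities:
  H-α (cap 9, load 8): S-β — cost 8×9 = 72
  H-γ (cap 8, load 5): S-δ — cost 5×3 = 15
  H-δ (cap 10, load 7): S-α, S-γ — cost 3×3 + 4×4 = 25
  Shipping 112, fixed 213 → total 325.
  Any other capacity-feasible assignment to {H-α, H-γ, H-δ} ships for at least 112.
Compare {H-α, H-β, H-γ}: its best feasible assignment gives total 328.
Compare {H-α, H-β, H-δ}: its best feasible assignment gives total 335.
Every other set of open sites that can feasibly serve all demand totals ≥ 328 even under its best assignment. Minimum: 325.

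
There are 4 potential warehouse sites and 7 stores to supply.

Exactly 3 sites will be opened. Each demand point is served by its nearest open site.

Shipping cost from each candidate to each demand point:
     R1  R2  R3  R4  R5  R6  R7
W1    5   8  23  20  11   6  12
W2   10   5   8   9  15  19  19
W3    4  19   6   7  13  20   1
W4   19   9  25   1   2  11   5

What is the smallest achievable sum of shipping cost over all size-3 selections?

28

Open {W1, W3, W4}.
  R1→W3 4, R2→W1 8, R3→W3 6, R4→W4 1, R5→W4 2, R6→W1 6, R7→W3 1  ⇒ total 28.
Compare {W2, W3, W4}: total 30.
Compare {W1, W2, W4}: total 32.
No size-3 selection does better; minimum is 28.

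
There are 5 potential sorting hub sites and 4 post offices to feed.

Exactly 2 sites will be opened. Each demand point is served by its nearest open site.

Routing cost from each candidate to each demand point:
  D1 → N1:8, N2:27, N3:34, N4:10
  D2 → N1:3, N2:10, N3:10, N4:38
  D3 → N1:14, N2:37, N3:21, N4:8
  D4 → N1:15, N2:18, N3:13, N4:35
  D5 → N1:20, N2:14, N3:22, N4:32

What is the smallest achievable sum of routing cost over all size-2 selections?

Open {D2, D3}.
  N1→D2 3, N2→D2 10, N3→D2 10, N4→D3 8  ⇒ total 31.
Compare {D1, D2}: total 33.
Compare {D1, D4}: total 49.
No size-2 selection does better; minimum is 31.

31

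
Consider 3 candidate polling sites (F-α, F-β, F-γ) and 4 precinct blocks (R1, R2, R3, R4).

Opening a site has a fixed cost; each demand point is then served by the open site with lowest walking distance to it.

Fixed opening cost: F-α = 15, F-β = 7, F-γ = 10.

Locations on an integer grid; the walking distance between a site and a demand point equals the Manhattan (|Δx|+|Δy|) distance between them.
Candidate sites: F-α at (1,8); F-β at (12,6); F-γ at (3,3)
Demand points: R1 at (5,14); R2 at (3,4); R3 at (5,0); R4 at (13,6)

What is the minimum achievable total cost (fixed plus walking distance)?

37

Open {F-β, F-γ}: assign each demand point to its cheapest open site.
  R1→F-γ 13, R2→F-γ 1, R3→F-γ 5, R4→F-β 1
  walking distance 20, fixed 17 → total 37.
Compare {F-γ}: walking distance 32 + fixed 10 = 42.
Compare {F-β}: walking distance 40 + fixed 7 = 47.
Compare {F-α, F-β, F-γ}: walking distance 17 + fixed 32 = 49.
All other subsets cost ≥ 42. Minimum total cost: 37.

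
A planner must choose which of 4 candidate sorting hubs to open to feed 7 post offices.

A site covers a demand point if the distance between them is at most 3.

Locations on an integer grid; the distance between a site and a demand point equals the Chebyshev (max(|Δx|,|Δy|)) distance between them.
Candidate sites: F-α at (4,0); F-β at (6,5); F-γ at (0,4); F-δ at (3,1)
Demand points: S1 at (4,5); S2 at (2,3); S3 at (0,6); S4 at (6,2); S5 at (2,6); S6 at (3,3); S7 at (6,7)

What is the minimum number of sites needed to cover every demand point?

2

Coverage sets (demand points within 3 of each site):
  F-α: {S2, S4, S6}
  F-β: {S1, S4, S6, S7}
  F-γ: {S2, S3, S5, S6}
  F-δ: {S2, S4, S6}
No single site covers all 7 demand points.
But {F-β, F-γ} covers everything, so the minimum is 2.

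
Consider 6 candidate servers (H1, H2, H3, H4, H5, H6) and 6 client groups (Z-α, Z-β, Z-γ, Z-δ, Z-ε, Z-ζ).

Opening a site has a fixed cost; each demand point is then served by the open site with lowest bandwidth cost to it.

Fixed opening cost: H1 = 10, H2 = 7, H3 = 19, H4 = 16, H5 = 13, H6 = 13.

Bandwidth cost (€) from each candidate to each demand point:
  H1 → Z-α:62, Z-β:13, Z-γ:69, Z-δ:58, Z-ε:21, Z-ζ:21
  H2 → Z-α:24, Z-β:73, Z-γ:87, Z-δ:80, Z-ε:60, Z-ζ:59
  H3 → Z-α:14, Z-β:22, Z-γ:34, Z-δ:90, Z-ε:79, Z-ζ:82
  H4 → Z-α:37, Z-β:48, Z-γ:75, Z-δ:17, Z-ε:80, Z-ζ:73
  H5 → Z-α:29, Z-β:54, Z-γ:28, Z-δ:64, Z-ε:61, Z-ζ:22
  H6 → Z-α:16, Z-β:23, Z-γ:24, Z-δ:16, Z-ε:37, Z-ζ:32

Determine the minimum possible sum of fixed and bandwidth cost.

134

Open {H1, H6}: assign each demand point to its cheapest open site.
  Z-α→H6 16, Z-β→H1 13, Z-γ→H6 24, Z-δ→H6 16, Z-ε→H1 21, Z-ζ→H1 21
  bandwidth cost 111, fixed 23 → total 134.
Compare {H1, H2, H6}: bandwidth cost 111 + fixed 30 = 141.
Compare {H1, H5, H6}: bandwidth cost 111 + fixed 36 = 147.
Compare {H1, H4, H6}: bandwidth cost 111 + fixed 39 = 150.
All other subsets cost ≥ 141. Minimum total cost: 134.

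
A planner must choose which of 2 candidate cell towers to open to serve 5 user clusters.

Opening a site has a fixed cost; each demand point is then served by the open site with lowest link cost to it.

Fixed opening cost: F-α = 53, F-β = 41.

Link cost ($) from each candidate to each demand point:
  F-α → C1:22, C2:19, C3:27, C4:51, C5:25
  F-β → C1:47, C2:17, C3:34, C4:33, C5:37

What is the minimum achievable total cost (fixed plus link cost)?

197

Open {F-α}: assign each demand point to its cheapest open site.
  C1→F-α 22, C2→F-α 19, C3→F-α 27, C4→F-α 51, C5→F-α 25
  link cost 144, fixed 53 → total 197.
Compare {F-β}: link cost 168 + fixed 41 = 209.
Compare {F-α, F-β}: link cost 124 + fixed 94 = 218.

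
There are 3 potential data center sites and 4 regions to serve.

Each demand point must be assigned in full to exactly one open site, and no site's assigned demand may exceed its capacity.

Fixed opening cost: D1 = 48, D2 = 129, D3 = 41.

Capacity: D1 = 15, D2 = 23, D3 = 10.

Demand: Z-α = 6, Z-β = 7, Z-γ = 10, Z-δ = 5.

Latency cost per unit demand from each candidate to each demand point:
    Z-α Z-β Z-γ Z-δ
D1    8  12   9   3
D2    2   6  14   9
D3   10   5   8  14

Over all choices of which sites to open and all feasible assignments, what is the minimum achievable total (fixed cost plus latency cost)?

Open {D1, D2}; cheapest assignment that respects the capacities:
  D1 (cap 15, load 15): Z-γ, Z-δ — cost 10×9 + 5×3 = 105
  D2 (cap 23, load 13): Z-α, Z-β — cost 6×2 + 7×6 = 54
  Shipping 159, fixed 177 → total 336.
  Any other capacity-feasible assignment to {D1, D2} ships for at least 159.
Compare {D2, D3}: its best feasible assignment gives total 349.
Compare {D1, D2, D3}: its best feasible assignment gives total 367.
Every other set of open sites that can feasibly serve all demand totals ≥ 349 even under its best assignment. Minimum: 336.

336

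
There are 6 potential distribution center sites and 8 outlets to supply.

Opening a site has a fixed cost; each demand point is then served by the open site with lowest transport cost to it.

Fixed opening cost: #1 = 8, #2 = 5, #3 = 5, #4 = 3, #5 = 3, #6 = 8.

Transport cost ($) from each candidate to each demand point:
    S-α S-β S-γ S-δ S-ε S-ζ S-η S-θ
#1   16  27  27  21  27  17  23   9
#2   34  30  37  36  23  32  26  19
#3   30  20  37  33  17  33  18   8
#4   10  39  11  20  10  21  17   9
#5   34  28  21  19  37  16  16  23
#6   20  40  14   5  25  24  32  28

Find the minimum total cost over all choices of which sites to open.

Open {#3, #4, #5, #6}: assign each demand point to its cheapest open site.
  S-α→#4 10, S-β→#3 20, S-γ→#4 11, S-δ→#6 5, S-ε→#4 10, S-ζ→#5 16, S-η→#5 16, S-θ→#3 8
  transport cost 96, fixed 19 → total 115.
Compare {#3, #4, #6}: transport cost 102 + fixed 16 = 118.
Compare {#4, #5, #6}: transport cost 105 + fixed 14 = 119.
Compare {#2, #3, #4, #5, #6}: transport cost 96 + fixed 24 = 120.
All other subsets cost ≥ 118. Minimum total cost: 115.

115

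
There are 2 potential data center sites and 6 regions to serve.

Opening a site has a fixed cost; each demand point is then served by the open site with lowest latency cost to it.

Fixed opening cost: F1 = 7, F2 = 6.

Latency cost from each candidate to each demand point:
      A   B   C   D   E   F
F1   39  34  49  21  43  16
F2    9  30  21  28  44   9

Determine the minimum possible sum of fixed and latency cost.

Open {F1, F2}: assign each demand point to its cheapest open site.
  A→F2 9, B→F2 30, C→F2 21, D→F1 21, E→F1 43, F→F2 9
  latency cost 133, fixed 13 → total 146.
Compare {F2}: latency cost 141 + fixed 6 = 147.
Compare {F1}: latency cost 202 + fixed 7 = 209.

146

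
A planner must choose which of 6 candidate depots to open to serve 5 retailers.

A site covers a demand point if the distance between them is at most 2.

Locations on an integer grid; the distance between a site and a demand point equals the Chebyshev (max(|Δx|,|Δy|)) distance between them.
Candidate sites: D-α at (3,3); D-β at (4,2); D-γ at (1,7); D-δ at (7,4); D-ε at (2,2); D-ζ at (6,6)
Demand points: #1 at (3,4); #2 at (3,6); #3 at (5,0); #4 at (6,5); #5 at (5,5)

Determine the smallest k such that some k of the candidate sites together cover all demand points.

3

Coverage sets (demand points within 2 of each site):
  D-α: {#1, #5}
  D-β: {#1, #3}
  D-γ: {#2}
  D-δ: {#4, #5}
  D-ε: {#1}
  D-ζ: {#4, #5}
No 2 sites suffice: every size-2 union leaves at least one demand point uncovered.
But {D-β, D-γ, D-δ} covers everything, so the minimum is 3.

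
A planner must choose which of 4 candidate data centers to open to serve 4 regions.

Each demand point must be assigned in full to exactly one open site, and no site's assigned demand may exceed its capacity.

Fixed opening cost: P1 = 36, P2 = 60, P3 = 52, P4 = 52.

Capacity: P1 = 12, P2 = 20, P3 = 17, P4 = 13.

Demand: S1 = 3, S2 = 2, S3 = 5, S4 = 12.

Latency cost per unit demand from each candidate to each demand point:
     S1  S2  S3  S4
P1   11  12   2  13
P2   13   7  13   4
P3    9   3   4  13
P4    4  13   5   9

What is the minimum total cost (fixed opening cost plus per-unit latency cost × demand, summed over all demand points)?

201

Open {P1, P2}; cheapest assignment that respects the capacities:
  P1 (cap 12, load 8): S1, S3 — cost 3×11 + 5×2 = 43
  P2 (cap 20, load 14): S2, S4 — cost 2×7 + 12×4 = 62
  Shipping 105, fixed 96 → total 201.
  Any other capacity-feasible assignment to {P1, P2} ships for at least 105.
Compare {P2, P4}: its best feasible assignment gives total 211.
Compare {P2, P3}: its best feasible assignment gives total 213.
Every other set of open sites that can feasibly serve all demand totals ≥ 211 even under its best assignment. Minimum: 201.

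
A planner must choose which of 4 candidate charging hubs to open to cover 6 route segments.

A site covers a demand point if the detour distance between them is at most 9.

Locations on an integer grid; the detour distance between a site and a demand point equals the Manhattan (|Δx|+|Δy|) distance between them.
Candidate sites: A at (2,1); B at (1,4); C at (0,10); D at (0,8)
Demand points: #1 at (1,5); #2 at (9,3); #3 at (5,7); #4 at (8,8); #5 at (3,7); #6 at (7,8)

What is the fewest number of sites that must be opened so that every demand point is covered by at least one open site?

Coverage sets (demand points within 9 of each site):
  A: {#1, #2, #3, #5}
  B: {#1, #2, #3, #5}
  C: {#1, #3, #5, #6}
  D: {#1, #3, #4, #5, #6}
No single site covers all 6 demand points.
But {A, D} covers everything, so the minimum is 2.

2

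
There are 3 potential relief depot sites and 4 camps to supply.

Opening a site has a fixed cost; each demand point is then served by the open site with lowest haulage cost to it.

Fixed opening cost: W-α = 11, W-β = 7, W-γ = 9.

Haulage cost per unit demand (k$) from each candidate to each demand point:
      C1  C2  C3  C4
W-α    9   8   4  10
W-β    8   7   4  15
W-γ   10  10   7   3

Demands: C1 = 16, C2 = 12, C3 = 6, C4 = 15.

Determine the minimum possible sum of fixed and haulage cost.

297

Open {W-β, W-γ}: assign each demand point to its cheapest open site.
  C1→W-β 16×8=128, C2→W-β 12×7=84, C3→W-β 6×4=24, C4→W-γ 15×3=45
  haulage cost 281, fixed 16 → total 297.
Compare {W-α, W-β, W-γ}: haulage cost 281 + fixed 27 = 308.
Compare {W-α, W-γ}: haulage cost 309 + fixed 20 = 329.
Compare {W-γ}: haulage cost 367 + fixed 9 = 376.
All other subsets cost ≥ 308. Minimum total cost: 297.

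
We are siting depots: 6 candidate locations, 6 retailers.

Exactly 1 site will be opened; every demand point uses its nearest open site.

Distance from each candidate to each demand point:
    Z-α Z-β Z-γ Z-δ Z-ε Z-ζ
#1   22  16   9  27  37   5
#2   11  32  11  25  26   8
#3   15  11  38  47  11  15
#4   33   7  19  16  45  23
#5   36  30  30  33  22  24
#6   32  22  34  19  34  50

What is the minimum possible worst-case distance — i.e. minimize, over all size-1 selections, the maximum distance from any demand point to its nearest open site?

Open {#2}.
  Farthest demand point is Z-β at distance 32 (to #2); all others are ≤ 32.
With {#5} the worst case is 36.
With {#1} the worst case is 37.
No size-1 selection achieves below 32.

32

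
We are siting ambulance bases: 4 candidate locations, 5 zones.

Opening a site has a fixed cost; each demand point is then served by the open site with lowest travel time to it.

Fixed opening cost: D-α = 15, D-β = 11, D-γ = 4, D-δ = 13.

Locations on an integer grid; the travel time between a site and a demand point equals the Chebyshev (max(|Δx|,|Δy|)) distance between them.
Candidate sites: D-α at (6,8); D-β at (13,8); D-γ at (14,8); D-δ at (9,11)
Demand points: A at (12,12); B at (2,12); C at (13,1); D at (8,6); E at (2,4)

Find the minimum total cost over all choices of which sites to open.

Open {D-α}: assign each demand point to its cheapest open site.
  A→D-α 6, B→D-α 4, C→D-α 7, D→D-α 2, E→D-α 4
  travel time 23, fixed 15 → total 38.
Compare {D-α, D-γ}: travel time 21 + fixed 19 = 40.
Compare {D-γ}: travel time 41 + fixed 4 = 45.
Compare {D-δ}: travel time 32 + fixed 13 = 45.
All other subsets cost ≥ 40. Minimum total cost: 38.

38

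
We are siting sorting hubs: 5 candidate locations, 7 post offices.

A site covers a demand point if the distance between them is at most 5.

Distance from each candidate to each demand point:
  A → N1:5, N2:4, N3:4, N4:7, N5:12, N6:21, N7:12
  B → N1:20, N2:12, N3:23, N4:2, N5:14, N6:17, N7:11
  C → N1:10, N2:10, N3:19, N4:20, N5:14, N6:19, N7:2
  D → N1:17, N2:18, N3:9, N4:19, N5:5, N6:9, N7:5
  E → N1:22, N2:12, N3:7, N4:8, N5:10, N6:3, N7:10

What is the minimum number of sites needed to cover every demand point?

4

Coverage sets (demand points within 5 of each site):
  A: {N1, N2, N3}
  B: {N4}
  C: {N7}
  D: {N5, N7}
  E: {N6}
No 3 sites suffice: every size-3 union leaves at least one demand point uncovered.
But {A, B, D, E} covers everything, so the minimum is 4.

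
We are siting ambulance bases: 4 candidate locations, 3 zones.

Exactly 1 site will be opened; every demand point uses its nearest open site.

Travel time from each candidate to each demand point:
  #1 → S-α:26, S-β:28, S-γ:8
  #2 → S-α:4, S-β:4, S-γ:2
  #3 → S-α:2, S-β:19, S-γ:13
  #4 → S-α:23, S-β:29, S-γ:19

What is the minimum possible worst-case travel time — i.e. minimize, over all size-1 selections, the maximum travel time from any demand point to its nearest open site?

4

Open {#2}.
  Farthest demand point is S-α at travel time 4 (to #2); all others are ≤ 4.
With {#3} the worst case is 19.
With {#1} the worst case is 28.
No size-1 selection achieves below 4.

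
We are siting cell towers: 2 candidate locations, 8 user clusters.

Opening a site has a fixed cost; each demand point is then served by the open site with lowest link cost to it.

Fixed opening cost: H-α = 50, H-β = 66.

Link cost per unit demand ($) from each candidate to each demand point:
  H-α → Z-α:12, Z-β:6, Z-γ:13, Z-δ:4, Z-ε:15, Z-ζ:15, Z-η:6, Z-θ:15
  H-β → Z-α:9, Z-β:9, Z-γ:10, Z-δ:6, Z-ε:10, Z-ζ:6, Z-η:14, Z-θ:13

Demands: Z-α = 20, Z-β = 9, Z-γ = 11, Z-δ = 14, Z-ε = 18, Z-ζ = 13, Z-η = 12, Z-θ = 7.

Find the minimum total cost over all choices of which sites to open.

Open {H-α, H-β}: assign each demand point to its cheapest open site.
  Z-α→H-β 20×9=180, Z-β→H-α 9×6=54, Z-γ→H-β 11×10=110, Z-δ→H-α 14×4=56, Z-ε→H-β 18×10=180, Z-ζ→H-β 13×6=78, Z-η→H-α 12×6=72, Z-θ→H-β 7×13=91
  link cost 821, fixed 116 → total 937.
Compare {H-β}: link cost 972 + fixed 66 = 1038.
Compare {H-α}: link cost 1135 + fixed 50 = 1185.

937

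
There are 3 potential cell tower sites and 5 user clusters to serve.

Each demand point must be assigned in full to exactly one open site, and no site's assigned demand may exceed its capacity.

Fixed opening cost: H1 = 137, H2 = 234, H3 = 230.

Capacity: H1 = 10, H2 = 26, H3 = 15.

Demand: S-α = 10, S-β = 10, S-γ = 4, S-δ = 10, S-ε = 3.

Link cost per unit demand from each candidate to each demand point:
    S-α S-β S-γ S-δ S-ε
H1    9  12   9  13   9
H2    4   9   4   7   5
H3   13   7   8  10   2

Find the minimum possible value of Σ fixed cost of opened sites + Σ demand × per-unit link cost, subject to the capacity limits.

Open {H2, H3}; cheapest assignment that respects the capacities:
  H2 (cap 26, load 24): S-α, S-γ, S-δ — cost 10×4 + 4×4 + 10×7 = 126
  H3 (cap 15, load 13): S-β, S-ε — cost 10×7 + 3×2 = 76
  Shipping 202, fixed 464 → total 666.
  Any other capacity-feasible assignment to {H2, H3} ships for at least 202.
Compare {H1, H2, H3}: its best feasible assignment gives total 803.
Every other set of open sites that can feasibly serve all demand totals ≥ 803 even under its best assignment. Minimum: 666.

666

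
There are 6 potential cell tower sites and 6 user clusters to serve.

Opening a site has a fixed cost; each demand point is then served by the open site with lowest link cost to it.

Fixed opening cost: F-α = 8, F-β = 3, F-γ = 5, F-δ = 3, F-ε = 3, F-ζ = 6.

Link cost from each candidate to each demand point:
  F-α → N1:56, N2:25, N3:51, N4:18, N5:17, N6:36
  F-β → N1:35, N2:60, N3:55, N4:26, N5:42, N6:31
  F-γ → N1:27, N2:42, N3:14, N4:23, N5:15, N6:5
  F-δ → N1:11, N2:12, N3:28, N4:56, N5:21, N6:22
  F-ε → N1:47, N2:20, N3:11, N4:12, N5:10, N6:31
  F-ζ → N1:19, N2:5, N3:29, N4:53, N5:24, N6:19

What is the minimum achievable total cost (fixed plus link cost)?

Open {F-γ, F-δ, F-ε, F-ζ}: assign each demand point to its cheapest open site.
  N1→F-δ 11, N2→F-ζ 5, N3→F-ε 11, N4→F-ε 12, N5→F-ε 10, N6→F-γ 5
  link cost 54, fixed 17 → total 71.
Compare {F-γ, F-δ, F-ε}: link cost 61 + fixed 11 = 72.
Compare {F-β, F-γ, F-δ, F-ε, F-ζ}: link cost 54 + fixed 20 = 74.
Compare {F-β, F-γ, F-δ, F-ε}: link cost 61 + fixed 14 = 75.
All other subsets cost ≥ 72. Minimum total cost: 71.

71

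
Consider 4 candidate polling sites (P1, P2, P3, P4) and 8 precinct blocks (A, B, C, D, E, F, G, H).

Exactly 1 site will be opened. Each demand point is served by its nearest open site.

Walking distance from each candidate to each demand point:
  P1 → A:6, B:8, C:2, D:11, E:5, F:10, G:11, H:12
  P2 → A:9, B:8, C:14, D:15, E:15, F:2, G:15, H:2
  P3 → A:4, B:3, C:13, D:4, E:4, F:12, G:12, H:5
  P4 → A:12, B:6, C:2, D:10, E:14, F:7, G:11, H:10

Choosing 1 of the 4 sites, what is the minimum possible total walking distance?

Open {P3}.
  A→P3 4, B→P3 3, C→P3 13, D→P3 4, E→P3 4, F→P3 12, G→P3 12, H→P3 5  ⇒ total 57.
Compare {P1}: total 65.
Compare {P4}: total 72.
No size-1 selection does better; minimum is 57.

57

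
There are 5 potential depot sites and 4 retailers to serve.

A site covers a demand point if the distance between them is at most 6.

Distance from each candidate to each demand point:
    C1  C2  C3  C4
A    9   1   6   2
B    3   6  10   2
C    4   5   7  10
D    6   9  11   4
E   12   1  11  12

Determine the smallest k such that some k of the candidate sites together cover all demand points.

Coverage sets (demand points within 6 of each site):
  A: {C2, C3, C4}
  B: {C1, C2, C4}
  C: {C1, C2}
  D: {C1, C4}
  E: {C2}
No single site covers all 4 demand points.
But {A, B} covers everything, so the minimum is 2.

2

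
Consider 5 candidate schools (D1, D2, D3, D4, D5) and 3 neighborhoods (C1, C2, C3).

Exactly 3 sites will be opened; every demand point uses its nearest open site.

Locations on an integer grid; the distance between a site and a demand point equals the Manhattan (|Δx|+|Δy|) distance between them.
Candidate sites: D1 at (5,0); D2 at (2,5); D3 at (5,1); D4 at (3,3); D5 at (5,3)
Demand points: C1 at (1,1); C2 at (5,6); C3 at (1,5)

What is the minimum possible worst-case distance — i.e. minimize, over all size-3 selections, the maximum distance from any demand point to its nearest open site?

4

Open {D1, D2, D3}.
  Farthest demand point is C1 at distance 4 (to D3); all others are ≤ 4.
With {D1, D2, D4} the worst case is 4.
With {D1, D4, D5} the worst case is 4.
No size-3 selection achieves below 4.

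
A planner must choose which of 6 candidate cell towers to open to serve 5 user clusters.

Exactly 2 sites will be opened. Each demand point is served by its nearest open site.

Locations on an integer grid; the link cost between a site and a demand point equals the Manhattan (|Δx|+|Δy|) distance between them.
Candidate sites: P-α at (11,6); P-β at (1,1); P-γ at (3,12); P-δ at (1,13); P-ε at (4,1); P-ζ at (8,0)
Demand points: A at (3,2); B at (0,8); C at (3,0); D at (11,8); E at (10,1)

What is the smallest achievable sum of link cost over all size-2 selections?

22

Open {P-α, P-β}.
  A→P-β 3, B→P-β 8, C→P-β 3, D→P-α 2, E→P-α 6  ⇒ total 22.
Compare {P-α, P-ε}: total 23.
Compare {P-β, P-ζ}: total 28.
No size-2 selection does better; minimum is 22.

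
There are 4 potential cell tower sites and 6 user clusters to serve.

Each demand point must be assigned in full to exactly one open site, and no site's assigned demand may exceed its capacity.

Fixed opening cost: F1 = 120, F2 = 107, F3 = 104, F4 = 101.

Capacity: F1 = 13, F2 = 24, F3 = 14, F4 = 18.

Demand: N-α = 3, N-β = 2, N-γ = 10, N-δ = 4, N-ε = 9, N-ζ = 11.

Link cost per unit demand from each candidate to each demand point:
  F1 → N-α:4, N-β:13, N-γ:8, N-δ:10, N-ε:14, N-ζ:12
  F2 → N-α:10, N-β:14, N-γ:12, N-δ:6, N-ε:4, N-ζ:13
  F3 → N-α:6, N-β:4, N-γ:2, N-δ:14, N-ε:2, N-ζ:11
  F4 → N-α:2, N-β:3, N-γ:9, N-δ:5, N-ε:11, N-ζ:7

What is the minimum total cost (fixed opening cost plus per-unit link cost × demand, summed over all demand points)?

477

Open {F2, F4}; cheapest assignment that respects the capacities:
  F2 (cap 24, load 23): N-γ, N-δ, N-ε — cost 10×12 + 4×6 + 9×4 = 180
  F4 (cap 18, load 16): N-α, N-β, N-ζ — cost 3×2 + 2×3 + 11×7 = 89
  Shipping 269, fixed 208 → total 477.
  Any other capacity-feasible assignment to {F2, F4} ships for at least 269.
Compare {F2, F3, F4}: its best feasible assignment gives total 479.
Compare {F1, F3, F4}: its best feasible assignment gives total 534.
Every other set of open sites that can feasibly serve all demand totals ≥ 479 even under its best assignment. Minimum: 477.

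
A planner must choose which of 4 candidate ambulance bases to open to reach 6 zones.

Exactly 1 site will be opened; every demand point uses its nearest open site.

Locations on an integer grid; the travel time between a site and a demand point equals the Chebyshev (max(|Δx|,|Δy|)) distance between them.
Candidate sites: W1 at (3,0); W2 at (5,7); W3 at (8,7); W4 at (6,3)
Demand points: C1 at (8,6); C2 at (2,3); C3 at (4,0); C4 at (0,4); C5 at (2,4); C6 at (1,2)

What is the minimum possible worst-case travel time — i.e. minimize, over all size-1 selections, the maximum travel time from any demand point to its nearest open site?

6

Open {W1}.
  Farthest demand point is C1 at travel time 6 (to W1); all others are ≤ 6.
With {W4} the worst case is 6.
With {W2} the worst case is 7.
No size-1 selection achieves below 6.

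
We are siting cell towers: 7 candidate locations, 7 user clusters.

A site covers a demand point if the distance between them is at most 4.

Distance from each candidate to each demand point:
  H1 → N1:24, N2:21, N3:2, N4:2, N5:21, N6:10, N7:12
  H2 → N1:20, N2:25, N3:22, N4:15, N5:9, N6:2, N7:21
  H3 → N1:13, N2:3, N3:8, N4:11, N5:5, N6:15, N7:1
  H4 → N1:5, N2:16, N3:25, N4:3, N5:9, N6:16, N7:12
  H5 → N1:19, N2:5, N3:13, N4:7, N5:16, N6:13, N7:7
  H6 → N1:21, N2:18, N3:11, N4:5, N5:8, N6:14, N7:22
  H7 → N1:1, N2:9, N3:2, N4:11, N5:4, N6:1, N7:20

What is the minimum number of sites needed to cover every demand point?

3

Coverage sets (demand points within 4 of each site):
  H1: {N3, N4}
  H2: {N6}
  H3: {N2, N7}
  H4: {N4}
  H5: {}
  H6: {}
  H7: {N1, N3, N5, N6}
No 2 sites suffice: every size-2 union leaves at least one demand point uncovered.
But {H1, H3, H7} covers everything, so the minimum is 3.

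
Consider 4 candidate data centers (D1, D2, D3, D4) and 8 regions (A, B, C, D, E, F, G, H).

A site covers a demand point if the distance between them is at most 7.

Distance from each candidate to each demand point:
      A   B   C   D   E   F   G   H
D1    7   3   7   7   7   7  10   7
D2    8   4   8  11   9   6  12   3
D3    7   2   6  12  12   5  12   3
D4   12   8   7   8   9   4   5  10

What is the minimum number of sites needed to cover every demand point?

Coverage sets (demand points within 7 of each site):
  D1: {A, B, C, D, E, F, H}
  D2: {B, F, H}
  D3: {A, B, C, F, H}
  D4: {C, F, G}
No single site covers all 8 demand points.
But {D1, D4} covers everything, so the minimum is 2.

2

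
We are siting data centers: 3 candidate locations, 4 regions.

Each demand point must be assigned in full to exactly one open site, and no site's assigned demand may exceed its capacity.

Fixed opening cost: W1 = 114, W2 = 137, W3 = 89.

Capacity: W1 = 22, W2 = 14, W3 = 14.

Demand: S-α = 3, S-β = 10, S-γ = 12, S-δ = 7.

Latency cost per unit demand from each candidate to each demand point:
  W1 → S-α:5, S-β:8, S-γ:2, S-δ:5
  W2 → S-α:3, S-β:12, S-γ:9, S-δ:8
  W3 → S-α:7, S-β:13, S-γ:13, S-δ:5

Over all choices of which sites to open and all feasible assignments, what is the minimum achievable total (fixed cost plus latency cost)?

363

Open {W1, W3}; cheapest assignment that respects the capacities:
  W1 (cap 22, load 22): S-β, S-γ — cost 10×8 + 12×2 = 104
  W3 (cap 14, load 10): S-α, S-δ — cost 3×7 + 7×5 = 56
  Shipping 160, fixed 203 → total 363.
  Any other capacity-feasible assignment to {W1, W3} ships for at least 160.
Compare {W1, W2}: its best feasible assignment gives total 420.
Compare {W1, W2, W3}: its best feasible assignment gives total 488.
Every other set of open sites that can feasibly serve all demand totals ≥ 420 even under its best assignment. Minimum: 363.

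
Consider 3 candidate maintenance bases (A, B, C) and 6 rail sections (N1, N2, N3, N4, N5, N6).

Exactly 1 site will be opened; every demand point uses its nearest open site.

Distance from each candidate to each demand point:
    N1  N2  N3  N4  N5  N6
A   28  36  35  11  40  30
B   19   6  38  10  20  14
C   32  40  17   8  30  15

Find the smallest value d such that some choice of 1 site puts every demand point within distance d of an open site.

Open {B}.
  Farthest demand point is N3 at distance 38 (to B); all others are ≤ 38.
With {A} the worst case is 40.
With {C} the worst case is 40.
No size-1 selection achieves below 38.

38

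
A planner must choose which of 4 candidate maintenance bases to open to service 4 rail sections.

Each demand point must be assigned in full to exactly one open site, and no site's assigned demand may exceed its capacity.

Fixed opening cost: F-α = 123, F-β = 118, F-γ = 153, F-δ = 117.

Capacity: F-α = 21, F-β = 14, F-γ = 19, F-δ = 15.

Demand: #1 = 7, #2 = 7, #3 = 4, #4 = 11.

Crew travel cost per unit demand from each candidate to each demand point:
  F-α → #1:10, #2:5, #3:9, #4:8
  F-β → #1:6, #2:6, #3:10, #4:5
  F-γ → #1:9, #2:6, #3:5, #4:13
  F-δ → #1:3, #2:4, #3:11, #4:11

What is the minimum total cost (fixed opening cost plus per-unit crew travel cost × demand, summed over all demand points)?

413

Open {F-α, F-δ}; cheapest assignment that respects the capacities:
  F-α (cap 21, load 15): #3, #4 — cost 4×9 + 11×8 = 124
  F-δ (cap 15, load 14): #1, #2 — cost 7×3 + 7×4 = 49
  Shipping 173, fixed 240 → total 413.
  Any other capacity-feasible assignment to {F-α, F-δ} ships for at least 173.
Compare {F-α, F-β}: its best feasible assignment gives total 437.
Compare {F-β, F-γ}: its best feasible assignment gives total 451.
Every other set of open sites that can feasibly serve all demand totals ≥ 437 even under its best assignment. Minimum: 413.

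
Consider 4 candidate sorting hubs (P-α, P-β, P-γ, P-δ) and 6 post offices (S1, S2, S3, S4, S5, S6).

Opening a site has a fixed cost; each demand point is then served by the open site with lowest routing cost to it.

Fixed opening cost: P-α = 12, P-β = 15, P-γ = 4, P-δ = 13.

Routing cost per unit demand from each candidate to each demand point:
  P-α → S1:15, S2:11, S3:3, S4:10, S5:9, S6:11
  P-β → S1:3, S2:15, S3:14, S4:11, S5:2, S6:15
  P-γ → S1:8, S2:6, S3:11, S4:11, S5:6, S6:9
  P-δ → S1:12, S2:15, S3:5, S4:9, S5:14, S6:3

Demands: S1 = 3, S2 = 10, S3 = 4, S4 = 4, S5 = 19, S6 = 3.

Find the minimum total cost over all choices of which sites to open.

Open {P-β, P-γ, P-δ}: assign each demand point to its cheapest open site.
  S1→P-β 3×3=9, S2→P-γ 10×6=60, S3→P-δ 4×5=20, S4→P-δ 4×9=36, S5→P-β 19×2=38, S6→P-δ 3×3=9
  routing cost 172, fixed 32 → total 204.
Compare {P-α, P-β, P-γ, P-δ}: routing cost 164 + fixed 44 = 208.
Compare {P-α, P-β, P-γ}: routing cost 186 + fixed 31 = 217.
Compare {P-β, P-γ}: routing cost 222 + fixed 19 = 241.
All other subsets cost ≥ 208. Minimum total cost: 204.

204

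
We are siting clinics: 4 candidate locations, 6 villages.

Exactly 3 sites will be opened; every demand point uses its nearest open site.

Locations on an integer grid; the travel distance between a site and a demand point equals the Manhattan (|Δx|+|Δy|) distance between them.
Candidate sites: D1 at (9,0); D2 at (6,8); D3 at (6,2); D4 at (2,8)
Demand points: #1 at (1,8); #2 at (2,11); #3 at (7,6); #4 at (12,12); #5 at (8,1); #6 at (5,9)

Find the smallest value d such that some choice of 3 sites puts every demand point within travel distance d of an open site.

Open {D1, D2, D3}.
  Farthest demand point is #4 at travel distance 10 (to D2); all others are ≤ 10.
With {D1, D2, D4} the worst case is 10.
With {D2, D3, D4} the worst case is 10.
No size-3 selection achieves below 10.

10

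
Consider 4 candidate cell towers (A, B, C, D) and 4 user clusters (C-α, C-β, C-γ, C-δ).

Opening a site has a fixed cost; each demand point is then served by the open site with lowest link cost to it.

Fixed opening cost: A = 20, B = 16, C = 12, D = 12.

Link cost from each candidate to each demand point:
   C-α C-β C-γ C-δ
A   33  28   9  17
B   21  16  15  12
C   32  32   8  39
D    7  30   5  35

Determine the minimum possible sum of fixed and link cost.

68

Open {B, D}: assign each demand point to its cheapest open site.
  C-α→D 7, C-β→B 16, C-γ→D 5, C-δ→B 12
  link cost 40, fixed 28 → total 68.
Compare {B}: link cost 64 + fixed 16 = 80.
Compare {B, C, D}: link cost 40 + fixed 40 = 80.
Compare {B, C}: link cost 57 + fixed 28 = 85.
All other subsets cost ≥ 80. Minimum total cost: 68.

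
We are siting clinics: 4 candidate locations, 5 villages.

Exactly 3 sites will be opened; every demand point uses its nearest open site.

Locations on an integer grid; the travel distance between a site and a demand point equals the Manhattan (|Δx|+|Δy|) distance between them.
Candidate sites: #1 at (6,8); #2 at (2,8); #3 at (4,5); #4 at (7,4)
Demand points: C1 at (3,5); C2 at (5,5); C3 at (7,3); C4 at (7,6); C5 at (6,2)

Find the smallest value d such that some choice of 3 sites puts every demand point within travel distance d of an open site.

3

Open {#1, #3, #4}.
  Farthest demand point is C5 at travel distance 3 (to #4); all others are ≤ 3.
With {#2, #3, #4} the worst case is 3.
With {#1, #2, #4} the worst case is 4.
No size-3 selection achieves below 3.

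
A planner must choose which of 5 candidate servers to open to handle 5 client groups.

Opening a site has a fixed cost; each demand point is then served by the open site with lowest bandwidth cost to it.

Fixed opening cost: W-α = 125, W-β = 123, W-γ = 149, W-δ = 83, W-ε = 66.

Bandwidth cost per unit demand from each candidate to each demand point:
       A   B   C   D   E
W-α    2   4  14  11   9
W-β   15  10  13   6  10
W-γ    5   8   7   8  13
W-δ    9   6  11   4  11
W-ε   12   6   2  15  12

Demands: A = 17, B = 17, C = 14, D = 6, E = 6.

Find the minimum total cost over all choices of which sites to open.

Open {W-α, W-ε}: assign each demand point to its cheapest open site.
  A→W-α 17×2=34, B→W-α 17×4=68, C→W-ε 14×2=28, D→W-α 6×11=66, E→W-α 6×9=54
  bandwidth cost 250, fixed 191 → total 441.
Compare {W-α, W-δ, W-ε}: bandwidth cost 208 + fixed 274 = 482.
Compare {W-δ, W-ε}: bandwidth cost 373 + fixed 149 = 522.
Compare {W-α, W-β, W-ε}: bandwidth cost 220 + fixed 314 = 534.
All other subsets cost ≥ 482. Minimum total cost: 441.

441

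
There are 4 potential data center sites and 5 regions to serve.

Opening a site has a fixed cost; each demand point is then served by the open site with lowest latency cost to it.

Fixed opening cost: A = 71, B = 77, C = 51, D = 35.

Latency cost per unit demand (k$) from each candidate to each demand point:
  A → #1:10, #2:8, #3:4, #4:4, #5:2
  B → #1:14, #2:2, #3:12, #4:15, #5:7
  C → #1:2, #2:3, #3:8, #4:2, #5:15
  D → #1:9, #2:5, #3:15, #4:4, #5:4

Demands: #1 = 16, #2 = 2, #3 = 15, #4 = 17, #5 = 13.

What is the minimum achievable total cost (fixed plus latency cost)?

Open {A, C}: assign each demand point to its cheapest open site.
  #1→C 16×2=32, #2→C 2×3=6, #3→A 15×4=60, #4→C 17×2=34, #5→A 13×2=26
  latency cost 158, fixed 122 → total 280.
Compare {A, C, D}: latency cost 158 + fixed 157 = 315.
Compare {C, D}: latency cost 244 + fixed 86 = 330.
Compare {A, B, C}: latency cost 156 + fixed 199 = 355.
All other subsets cost ≥ 315. Minimum total cost: 280.

280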